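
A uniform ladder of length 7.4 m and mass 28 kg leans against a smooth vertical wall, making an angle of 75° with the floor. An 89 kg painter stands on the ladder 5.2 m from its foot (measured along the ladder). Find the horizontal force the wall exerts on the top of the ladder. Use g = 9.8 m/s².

N_wall ≈ 201 N

Take moments about the foot of the ladder.
Ladder weight 28×9.8 = 274.4 N acts at 3.7 m along the ladder; its horizontal arm is 3.7·cos75° = 0.9576 m → τ = 262.8 N·m clockwise.
Painter: 89×9.8 = 872.2 N at 5.2 m → arm 1.346 m → τ = 1174 N·m clockwise.
Wall normal N acts horizontally at the top; its moment arm is the height L sinθ = 7.4·sin75° = 7.148 m, counterclockwise.
Balancing moments: N × 7.148 = 1437, giving N = 201 N.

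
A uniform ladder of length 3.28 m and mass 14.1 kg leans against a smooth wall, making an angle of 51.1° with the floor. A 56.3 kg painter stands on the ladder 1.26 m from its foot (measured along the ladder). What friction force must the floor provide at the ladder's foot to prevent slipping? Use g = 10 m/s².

About the foot of the ladder:
Ladder weight 14.1×10 = 141 N acts at 1.64 m along the ladder; its horizontal arm is 1.64·cos51.1° = 1.03 m → τ = 145.2 N·m clockwise.
Painter: 56.3×10 = 563 N at 1.26 m → arm 0.7912 m → τ = 445.4 N·m clockwise.
Wall normal N acts horizontally at the top; its moment arm is the height L sinθ = 3.28·sin51.1° = 2.553 m, counterclockwise.
Setting net torque to zero: N × 2.553 = 590.6 → N = 231 N.
ΣFx = 0: friction at the foot balances the wall's push, so f = N_wall = 231 N.

f ≈ 231 N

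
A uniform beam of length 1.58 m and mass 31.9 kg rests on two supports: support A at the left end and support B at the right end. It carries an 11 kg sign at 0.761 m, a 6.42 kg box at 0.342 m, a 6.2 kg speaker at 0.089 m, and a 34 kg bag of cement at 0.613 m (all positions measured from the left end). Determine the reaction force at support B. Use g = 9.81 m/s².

Taking torques about support A:
Beam weight: 31.9 × 9.81 = 312.9 N down at 0.79 m → arm 0.79 m, τ = 312.9 × 0.79 = 247.2 N·m clockwise.
Sign: 11 × 9.81 = 107.9 N down at 0.761 m → arm 0.761 m, τ = 107.9 × 0.761 = 82.11 N·m clockwise.
Box: 6.42 × 9.81 = 62.98 N down at 0.342 m → arm 0.342 m, τ = 62.98 × 0.342 = 21.54 N·m clockwise.
Speaker: 6.2 × 9.81 = 60.82 N down at 0.089 m → arm 0.089 m, τ = 60.82 × 0.089 = 5.413 N·m clockwise.
Bag of cement: 34 × 9.81 = 333.5 N down at 0.613 m → arm 0.613 m, τ = 333.5 × 0.613 = 204.4 N·m clockwise.
Net load moment about support A = 560.7 N·m clockwise.
Reaction R at support B is upward at 1.58 m, arm 1.58 m → moment R × 1.58 counterclockwise.
For rotational equilibrium, R × 1.58 = 560.7, so R = 355 N.

R_B ≈ 355 N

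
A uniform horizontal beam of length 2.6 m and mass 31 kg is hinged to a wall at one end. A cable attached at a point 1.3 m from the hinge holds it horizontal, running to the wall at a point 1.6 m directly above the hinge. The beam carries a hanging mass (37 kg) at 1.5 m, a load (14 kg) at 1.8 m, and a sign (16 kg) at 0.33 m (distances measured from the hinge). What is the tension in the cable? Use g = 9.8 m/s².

Taking torques about the hinge:
Beam weight: 31 × 9.8 = 303.8 N down at 1.3 m → arm 1.3 m, τ = 303.8 × 1.3 = 394.9 N·m clockwise.
Hanging mass: 37 × 9.8 = 362.6 N down at 1.5 m → arm 1.5 m, τ = 362.6 × 1.5 = 543.9 N·m clockwise.
Load: 14 × 9.8 = 137.2 N down at 1.8 m → arm 1.8 m, τ = 137.2 × 1.8 = 247 N·m clockwise.
Sign: 16 × 9.8 = 156.8 N down at 0.33 m → arm 0.33 m, τ = 156.8 × 0.33 = 51.74 N·m clockwise.
Total clockwise load moment = 1238 N·m.
The cable tension T acts at 1.3 m; only its component perpendicular to the beam, T sinθ, produces torque. sinθ = h/√(h²+d²) = 1.6/√(1.6²+1.3²) = 0.7761.
For rotational equilibrium, T × 1.3 × 0.7761 = 1238, so T = 1238 / 1.009 = 1230 N.

T ≈ 1230 N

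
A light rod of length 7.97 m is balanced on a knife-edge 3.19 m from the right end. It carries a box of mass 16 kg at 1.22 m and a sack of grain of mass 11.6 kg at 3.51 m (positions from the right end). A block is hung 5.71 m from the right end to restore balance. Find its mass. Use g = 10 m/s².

Sum moments about the knife-edge (at 3.19 m from the right end) (the support reaction has zero arm there).
Box: 16 × 10 = 160 N down at 1.22 m → arm 1.97 m, τ = 160 × 1.97 = 315.2 N·m clockwise.
Sack of grain: 11.6 × 10 = 116 N down at 3.51 m → arm 0.32 m, τ = 116 × 0.32 = 37.12 N·m counterclockwise.
Net moment of known loads = 278.1 N·m clockwise.
An unknown mass m at 5.71 m has arm 2.52 m; its moment is m·g·2.52 counterclockwise.
Balancing moments: m × 10 × 2.52 = 278.1, giving m = 278.1 / (10 × 2.52) = 11 kg.

m ≈ 11 kg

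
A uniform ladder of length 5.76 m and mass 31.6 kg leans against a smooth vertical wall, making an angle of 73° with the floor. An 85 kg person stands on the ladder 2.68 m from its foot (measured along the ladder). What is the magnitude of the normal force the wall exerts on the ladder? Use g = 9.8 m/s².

N_wall ≈ 166 N

Take moments about the foot of the ladder.
Ladder weight 31.6×9.8 = 309.7 N acts at 2.88 m along the ladder; its horizontal arm is 2.88·cos73° = 0.842 m → τ = 260.8 N·m clockwise.
Person: 85×9.8 = 833 N at 2.68 m → arm 0.7836 m → τ = 652.7 N·m clockwise.
Wall normal N acts horizontally at the top; its moment arm is the height L sinθ = 5.76·sin73° = 5.508 m, counterclockwise.
Setting net torque to zero: N × 5.508 = 913.5 → N = 166 N.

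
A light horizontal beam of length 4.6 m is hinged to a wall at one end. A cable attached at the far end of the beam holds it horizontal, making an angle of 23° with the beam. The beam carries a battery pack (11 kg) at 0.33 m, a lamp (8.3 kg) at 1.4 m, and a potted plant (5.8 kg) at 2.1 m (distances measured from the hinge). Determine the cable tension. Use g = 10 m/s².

Take moments about the hinge.
Battery pack: 11 × 10 = 110 N down at 0.33 m → arm 0.33 m, τ = 110 × 0.33 = 36.3 N·m clockwise.
Lamp: 8.3 × 10 = 83 N down at 1.4 m → arm 1.4 m, τ = 83 × 1.4 = 116.2 N·m clockwise.
Potted plant: 5.8 × 10 = 58 N down at 2.1 m → arm 2.1 m, τ = 58 × 2.1 = 121.8 N·m clockwise.
Total clockwise load moment = 274.3 N·m.
The cable tension T acts at 4.6 m; only its component perpendicular to the beam, T sinθ, produces torque. sin 23° = 0.3907.
Στ = 0 ⇒ T × 4.6 × 0.3907 = 274.3 ⇒ T = 274.3 / 1.797 = 153 N.

T ≈ 153 N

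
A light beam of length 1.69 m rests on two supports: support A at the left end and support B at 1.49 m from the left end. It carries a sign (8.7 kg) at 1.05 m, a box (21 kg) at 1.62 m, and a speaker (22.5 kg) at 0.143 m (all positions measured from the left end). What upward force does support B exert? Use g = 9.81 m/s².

R_B ≈ 305 N

About support A:
Sign: 8.7 × 9.81 = 85.35 N down at 1.05 m → arm 1.05 m, τ = 85.35 × 1.05 = 89.62 N·m clockwise.
Box: 21 × 9.81 = 206 N down at 1.62 m → arm 1.62 m, τ = 206 × 1.62 = 333.7 N·m clockwise.
Speaker: 22.5 × 9.81 = 220.7 N down at 0.143 m → arm 0.143 m, τ = 220.7 × 0.143 = 31.56 N·m clockwise.
Net load moment about support A = 454.9 N·m clockwise.
Reaction R at support B is upward at 1.49 m, arm 1.49 m → moment R × 1.49 counterclockwise.
Setting net torque to zero: R × 1.49 = 454.9 → R = 305 N.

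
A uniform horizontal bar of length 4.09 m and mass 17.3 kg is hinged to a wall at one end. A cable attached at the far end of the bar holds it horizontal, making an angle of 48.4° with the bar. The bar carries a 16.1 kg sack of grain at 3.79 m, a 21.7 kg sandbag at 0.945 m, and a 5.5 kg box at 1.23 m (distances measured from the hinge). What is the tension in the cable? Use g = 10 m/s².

Take moments about the hinge.
Beam weight: 17.3 × 10 = 173 N down at 2.045 m → arm 2.045 m, τ = 173 × 2.045 = 353.8 N·m clockwise.
Sack of grain: 16.1 × 10 = 161 N down at 3.79 m → arm 3.79 m, τ = 161 × 3.79 = 610.2 N·m clockwise.
Sandbag: 21.7 × 10 = 217 N down at 0.945 m → arm 0.945 m, τ = 217 × 0.945 = 205.1 N·m clockwise.
Box: 5.5 × 10 = 55 N down at 1.23 m → arm 1.23 m, τ = 55 × 1.23 = 67.65 N·m clockwise.
Total clockwise load moment = 1237 N·m.
The cable tension T acts at 4.09 m; only its component perpendicular to the bar, T sinθ, produces torque. sin 48.4° = 0.7478.
Στ = 0 ⇒ T × 4.09 × 0.7478 = 1237 ⇒ T = 1237 / 3.059 = 404 N.

T ≈ 404 N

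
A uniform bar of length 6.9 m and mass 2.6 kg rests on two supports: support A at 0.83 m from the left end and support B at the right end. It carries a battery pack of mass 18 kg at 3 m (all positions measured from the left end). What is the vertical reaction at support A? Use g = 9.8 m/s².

Taking torques about support B:
Beam weight: 2.6 × 9.8 = 25.48 N down at 3.45 m → arm 3.45 m, τ = 25.48 × 3.45 = 87.91 N·m counterclockwise.
Battery pack: 18 × 9.8 = 176.4 N down at 3 m → arm 3.9 m, τ = 176.4 × 3.9 = 688 N·m counterclockwise.
Net load moment about support B = 775.9 N·m counterclockwise.
Reaction R at support A is upward at 0.83 m, arm 6.07 m → moment R × 6.07 clockwise.
For rotational equilibrium, R × 6.07 = 775.9, so R = 128 N.

R_A ≈ 128 N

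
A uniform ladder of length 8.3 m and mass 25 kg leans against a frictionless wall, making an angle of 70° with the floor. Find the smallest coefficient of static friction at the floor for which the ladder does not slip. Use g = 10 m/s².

μ_min ≈ 0.182

Choose the foot of the ladder as the axis so the floor normal and friction both act there and drop out.
Ladder weight 25×10 = 250 N acts at 4.15 m along the ladder; its horizontal arm is 4.15·cos70° = 1.419 m → τ = 354.8 N·m clockwise.
Wall normal N acts horizontally at the top; its moment arm is the height L sinθ = 8.3·sin70° = 7.799 m, counterclockwise.
For rotational equilibrium, N × 7.799 = 354.8, so N = 45.49 N.
ΣFx = 0 ⇒ f = N_wall = 45.49 N. ΣFy = 0 ⇒ N_floor = 250 N.
μ_min = f / N_floor = 45.49 / 250 = 0.182.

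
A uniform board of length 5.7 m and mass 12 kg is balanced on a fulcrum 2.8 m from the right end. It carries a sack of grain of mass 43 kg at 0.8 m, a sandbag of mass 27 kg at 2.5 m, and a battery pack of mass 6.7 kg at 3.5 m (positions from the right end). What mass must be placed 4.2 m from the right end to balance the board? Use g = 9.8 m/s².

m ≈ 63.4 kg

Taking torques about the fulcrum (at 2.8 m from the right end):
Beam weight: 12 × 9.8 = 117.6 N down at 2.85 m → arm 0.05 m, τ = 117.6 × 0.05 = 5.88 N·m counterclockwise.
Sack of grain: 43 × 9.8 = 421.4 N down at 0.8 m → arm 2 m, τ = 421.4 × 2 = 842.8 N·m clockwise.
Sandbag: 27 × 9.8 = 264.6 N down at 2.5 m → arm 0.3 m, τ = 264.6 × 0.3 = 79.38 N·m clockwise.
Battery pack: 6.7 × 9.8 = 65.66 N down at 3.5 m → arm 0.7 m, τ = 65.66 × 0.7 = 45.96 N·m counterclockwise.
Net moment of known loads = 870.3 N·m clockwise.
An unknown mass m at 4.2 m has arm 1.4 m; its moment is m·g·1.4 counterclockwise.
For rotational equilibrium, m × 9.8 × 1.4 = 870.3, so m = 870.3 / (9.8 × 1.4) = 63.4 kg.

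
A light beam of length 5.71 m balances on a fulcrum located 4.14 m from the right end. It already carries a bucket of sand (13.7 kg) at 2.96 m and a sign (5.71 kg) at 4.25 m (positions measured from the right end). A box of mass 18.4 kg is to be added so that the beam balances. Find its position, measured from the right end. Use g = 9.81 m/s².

x ≈ 4.98 m from the right end

Sum moments about the fulcrum (at 4.14 m from the right end) (the support reaction has zero arm there).
Bucket of sand: 13.7 × 9.81 = 134.4 N down at 2.96 m → arm 1.18 m, τ = 134.4 × 1.18 = 158.6 N·m clockwise.
Sign: 5.71 × 9.81 = 56.02 N down at 4.25 m → arm 0.11 m, τ = 56.02 × 0.11 = 6.162 N·m counterclockwise.
Net moment of existing loads = 152.4 N·m clockwise.
The box weighs 18.4 × 9.81 = 180.5 N and must supply an equal counterclockwise moment, so its lever arm about the fulcrum is 152.4 / 180.5 = 0.844 m.
That puts it at 4.14 + 0.844 = 4.98 m from the right end.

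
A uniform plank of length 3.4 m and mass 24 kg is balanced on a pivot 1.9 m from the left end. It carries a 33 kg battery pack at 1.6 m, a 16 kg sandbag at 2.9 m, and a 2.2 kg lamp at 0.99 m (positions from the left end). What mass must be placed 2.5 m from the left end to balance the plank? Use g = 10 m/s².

About the pivot (at 1.9 m from the left end):
Beam weight: 24 × 10 = 240 N down at 1.7 m → arm 0.2 m, τ = 240 × 0.2 = 48 N·m counterclockwise.
Battery pack: 33 × 10 = 330 N down at 1.6 m → arm 0.3 m, τ = 330 × 0.3 = 99 N·m counterclockwise.
Sandbag: 16 × 10 = 160 N down at 2.9 m → arm 1 m, τ = 160 × 1 = 160 N·m clockwise.
Lamp: 2.2 × 10 = 22 N down at 0.99 m → arm 0.91 m, τ = 22 × 0.91 = 20.02 N·m counterclockwise.
Net moment of known loads = 7.02 N·m counterclockwise.
An unknown mass m at 2.5 m has arm 0.6 m; its moment is m·g·0.6 clockwise.
Setting net torque to zero: m × 10 × 0.6 = 7.02 → m = 7.02 / (10 × 0.6) = 1.17 kg.

m ≈ 1.17 kg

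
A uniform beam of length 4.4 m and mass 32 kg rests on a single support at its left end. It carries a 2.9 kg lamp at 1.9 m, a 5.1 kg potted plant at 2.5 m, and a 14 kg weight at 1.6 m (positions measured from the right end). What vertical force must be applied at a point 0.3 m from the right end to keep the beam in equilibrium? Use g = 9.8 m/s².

F ≈ 302 N

Sum moments about the left end (the unknown pivot reaction has zero arm there).
Beam weight: 32 × 9.8 = 313.6 N down at 2.2 m → arm 2.2 m, τ = 313.6 × 2.2 = 689.9 N·m clockwise.
Lamp: 2.9 × 9.8 = 28.42 N down at 1.9 m → arm 2.5 m, τ = 28.42 × 2.5 = 71.05 N·m clockwise.
Potted plant: 5.1 × 9.8 = 49.98 N down at 2.5 m → arm 1.9 m, τ = 49.98 × 1.9 = 94.96 N·m clockwise.
Weight: 14 × 9.8 = 137.2 N down at 1.6 m → arm 2.8 m, τ = 137.2 × 2.8 = 384.2 N·m clockwise.
Net moment of the loads = 1240 N·m clockwise.
The upward force F acts at a point 0.3 m from the right end, arm 4.1 m, giving F × 4.1 counterclockwise.
For rotational equilibrium, F × 4.1 = 1240, so F = 1240 / 4.1 = 302 N.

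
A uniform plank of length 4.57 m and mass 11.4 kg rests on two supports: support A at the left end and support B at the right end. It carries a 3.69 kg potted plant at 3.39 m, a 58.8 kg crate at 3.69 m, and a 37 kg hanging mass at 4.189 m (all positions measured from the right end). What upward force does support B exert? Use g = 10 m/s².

Sum moments about support A (its reaction then has zero moment arm).
Beam weight: 11.4 × 10 = 114 N down at 2.285 m → arm 2.285 m, τ = 114 × 2.285 = 260.5 N·m clockwise.
Potted plant: 3.69 × 10 = 36.9 N down at 3.39 m → arm 1.18 m, τ = 36.9 × 1.18 = 43.54 N·m clockwise.
Crate: 58.8 × 10 = 588 N down at 3.69 m → arm 0.88 m, τ = 588 × 0.88 = 517.4 N·m clockwise.
Hanging mass: 37 × 10 = 370 N down at 4.189 m → arm 0.381 m, τ = 370 × 0.381 = 141 N·m clockwise.
Net load moment about support A = 962.4 N·m clockwise.
Reaction R at support B is upward at 0 m, arm 4.57 m → moment R × 4.57 counterclockwise.
Στ = 0 ⇒ R × 4.57 = 962.4 ⇒ R = 211 N.

R_B ≈ 211 N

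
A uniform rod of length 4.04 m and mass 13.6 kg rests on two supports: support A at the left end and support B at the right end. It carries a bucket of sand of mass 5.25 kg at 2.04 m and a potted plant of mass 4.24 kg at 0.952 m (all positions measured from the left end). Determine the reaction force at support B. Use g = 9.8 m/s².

R_B ≈ 102 N

Taking torques about support A:
Beam weight: 13.6 × 9.8 = 133.3 N down at 2.02 m → arm 2.02 m, τ = 133.3 × 2.02 = 269.3 N·m clockwise.
Bucket of sand: 5.25 × 9.8 = 51.45 N down at 2.04 m → arm 2.04 m, τ = 51.45 × 2.04 = 105 N·m clockwise.
Potted plant: 4.24 × 9.8 = 41.55 N down at 0.952 m → arm 0.952 m, τ = 41.55 × 0.952 = 39.56 N·m clockwise.
Net load moment about support A = 413.9 N·m clockwise.
Reaction R at support B is upward at 4.04 m, arm 4.04 m → moment R × 4.04 counterclockwise.
Setting net torque to zero: R × 4.04 = 413.9 → R = 102 N.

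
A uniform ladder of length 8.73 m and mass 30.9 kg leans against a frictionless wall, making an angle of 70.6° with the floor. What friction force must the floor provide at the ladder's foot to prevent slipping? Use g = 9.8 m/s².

Sum moments about the foot of the ladder (the floor normal and friction both act there and drop out).
Ladder weight 30.9×9.8 = 302.8 N acts at 4.365 m along the ladder; its horizontal arm is 4.365·cos70.6° = 1.45 m → τ = 439.1 N·m clockwise.
Wall normal N acts horizontally at the top; its moment arm is the height L sinθ = 8.73·sin70.6° = 8.234 m, counterclockwise.
Balancing moments: N × 8.234 = 439.1, giving N = 53.3 N.
ΣFx = 0: friction at the foot balances the wall's push, so f = N_wall = 53.3 N.

f ≈ 53.3 N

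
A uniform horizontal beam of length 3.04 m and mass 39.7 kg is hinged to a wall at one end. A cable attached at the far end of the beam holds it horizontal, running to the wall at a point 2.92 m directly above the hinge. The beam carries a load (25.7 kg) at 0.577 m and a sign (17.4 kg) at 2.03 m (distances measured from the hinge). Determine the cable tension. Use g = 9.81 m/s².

Choose the hinge as the axis so the unknown hinge reaction has zero arm there.
Beam weight: 39.7 × 9.81 = 389.5 N down at 1.52 m → arm 1.52 m, τ = 389.5 × 1.52 = 592 N·m clockwise.
Load: 25.7 × 9.81 = 252.1 N down at 0.577 m → arm 0.577 m, τ = 252.1 × 0.577 = 145.5 N·m clockwise.
Sign: 17.4 × 9.81 = 170.7 N down at 2.03 m → arm 2.03 m, τ = 170.7 × 2.03 = 346.5 N·m clockwise.
Total clockwise load moment = 1084 N·m.
The cable tension T acts at 3.04 m; only its component perpendicular to the beam, T sinθ, produces torque. sinθ = h/√(h²+d²) = 2.92/√(2.92²+3.04²) = 0.6927.
Στ = 0 ⇒ T × 3.04 × 0.6927 = 1084 ⇒ T = 1084 / 2.106 = 515 N.

T ≈ 515 N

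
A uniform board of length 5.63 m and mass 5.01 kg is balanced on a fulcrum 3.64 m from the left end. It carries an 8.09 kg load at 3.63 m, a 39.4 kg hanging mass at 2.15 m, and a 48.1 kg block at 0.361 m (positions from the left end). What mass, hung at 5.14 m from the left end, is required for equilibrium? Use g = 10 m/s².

m ≈ 147 kg

Choose the fulcrum (at 3.64 m from the left end) as the axis so the support reaction has zero arm there.
Beam weight: 5.01 × 10 = 50.1 N down at 2.815 m → arm 0.825 m, τ = 50.1 × 0.825 = 41.33 N·m counterclockwise.
Load: 8.09 × 10 = 80.9 N down at 3.63 m → arm 0.01 m, τ = 80.9 × 0.01 = 0.809 N·m counterclockwise.
Hanging mass: 39.4 × 10 = 394 N down at 2.15 m → arm 1.49 m, τ = 394 × 1.49 = 587.1 N·m counterclockwise.
Block: 48.1 × 10 = 481 N down at 0.361 m → arm 3.279 m, τ = 481 × 3.279 = 1577 N·m counterclockwise.
Net moment of known loads = 2206 N·m counterclockwise.
An unknown mass m at 5.14 m has arm 1.5 m; its moment is m·g·1.5 clockwise.
Balancing moments: m × 10 × 1.5 = 2206, giving m = 2206 / (10 × 1.5) = 147 kg.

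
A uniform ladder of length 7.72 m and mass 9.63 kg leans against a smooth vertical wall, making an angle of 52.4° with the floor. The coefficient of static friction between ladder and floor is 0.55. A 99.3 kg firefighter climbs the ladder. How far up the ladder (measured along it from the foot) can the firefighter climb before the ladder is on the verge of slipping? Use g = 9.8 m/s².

d ≈ 5.67 m

About the foot of the ladder:
Ladder weight 9.63×9.8 = 94.37 N acts at 3.86 m along the ladder; its horizontal arm is 3.86·cos52.4° = 2.355 m → τ = 222.2 N·m clockwise.
Firefighter weight 99.3×9.8 = 973.1 N at distance d → arm d·cos52.4° → τ = 973.1·d·0.6101 clockwise.
Wall normal N at the top has arm L sinθ = 6.116 m counterclockwise, so Στ = 0 gives N·6.116 = 222.2 + 593.7·d.
ΣFy = 0 ⇒ N_floor = 1067 N, so the maximum friction is μ_s·N_floor = 0.55×1067 = 586.9 N. ΣFx = 0 ⇒ N_wall = f, so at the slipping point N = 586.9 N.
Substituting: 586.9×6.116 = 222.2 + 593.7·d ⇒ d = (3589 − 222.2) / 593.7 = 5.67 m.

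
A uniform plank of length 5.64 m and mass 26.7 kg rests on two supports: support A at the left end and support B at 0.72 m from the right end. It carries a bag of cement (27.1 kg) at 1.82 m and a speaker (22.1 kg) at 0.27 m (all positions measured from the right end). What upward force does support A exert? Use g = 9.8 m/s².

R_A ≈ 151 N

Taking torques about support B:
Beam weight: 26.7 × 9.8 = 261.7 N down at 2.82 m → arm 2.1 m, τ = 261.7 × 2.1 = 549.6 N·m counterclockwise.
Bag of cement: 27.1 × 9.8 = 265.6 N down at 1.82 m → arm 1.1 m, τ = 265.6 × 1.1 = 292.2 N·m counterclockwise.
Speaker: 22.1 × 9.8 = 216.6 N down at 0.27 m → arm 0.45 m, τ = 216.6 × 0.45 = 97.47 N·m clockwise.
Net load moment about support B = 744.3 N·m counterclockwise.
Reaction R at support A is upward at 5.64 m, arm 4.92 m → moment R × 4.92 clockwise.
Στ = 0 ⇒ R × 4.92 = 744.3 ⇒ R = 151 N.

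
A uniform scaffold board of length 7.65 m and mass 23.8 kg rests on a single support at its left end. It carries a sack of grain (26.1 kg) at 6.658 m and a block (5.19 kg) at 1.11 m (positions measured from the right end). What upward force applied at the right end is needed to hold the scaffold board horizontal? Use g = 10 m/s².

F ≈ 197 N

Sum moments about the left end (the unknown pivot reaction has zero arm there).
Beam weight: 23.8 × 10 = 238 N down at 3.825 m → arm 3.825 m, τ = 238 × 3.825 = 910.4 N·m clockwise.
Sack of grain: 26.1 × 10 = 261 N down at 6.658 m → arm 0.992 m, τ = 261 × 0.992 = 258.9 N·m clockwise.
Block: 5.19 × 10 = 51.9 N down at 1.11 m → arm 6.54 m, τ = 51.9 × 6.54 = 339.4 N·m clockwise.
Net moment of the loads = 1509 N·m clockwise.
The upward force F acts at the right end, arm 7.65 m, giving F × 7.65 counterclockwise.
Setting net torque to zero: F × 7.65 = 1509 → F = 1509 / 7.65 = 197 N.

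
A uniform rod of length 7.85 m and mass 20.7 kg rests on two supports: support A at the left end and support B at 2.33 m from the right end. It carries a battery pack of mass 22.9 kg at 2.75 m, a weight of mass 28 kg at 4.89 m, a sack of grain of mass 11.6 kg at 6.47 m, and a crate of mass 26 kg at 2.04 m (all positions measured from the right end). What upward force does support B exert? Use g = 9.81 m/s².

R_B ≈ 796 N

Choose support A as the axis so its reaction then has zero moment arm.
Beam weight: 20.7 × 9.81 = 203.1 N down at 3.925 m → arm 3.925 m, τ = 203.1 × 3.925 = 797.2 N·m clockwise.
Battery pack: 22.9 × 9.81 = 224.6 N down at 2.75 m → arm 5.1 m, τ = 224.6 × 5.1 = 1145 N·m clockwise.
Weight: 28 × 9.81 = 274.7 N down at 4.89 m → arm 2.96 m, τ = 274.7 × 2.96 = 813.1 N·m clockwise.
Sack of grain: 11.6 × 9.81 = 113.8 N down at 6.47 m → arm 1.38 m, τ = 113.8 × 1.38 = 157 N·m clockwise.
Crate: 26 × 9.81 = 255.1 N down at 2.04 m → arm 5.81 m, τ = 255.1 × 5.81 = 1482 N·m clockwise.
Net load moment about support A = 4394 N·m clockwise.
Reaction R at support B is upward at 2.33 m, arm 5.52 m → moment R × 5.52 counterclockwise.
Balancing moments: R × 5.52 = 4394, giving R = 796 N.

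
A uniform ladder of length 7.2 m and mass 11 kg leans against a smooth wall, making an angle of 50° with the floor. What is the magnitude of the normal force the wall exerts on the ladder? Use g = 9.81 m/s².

N_wall ≈ 45.3 N

Sum moments about the foot of the ladder (the floor normal and friction both act there and drop out).
Ladder weight 11×9.81 = 107.9 N acts at 3.6 m along the ladder; its horizontal arm is 3.6·cos50° = 2.314 m → τ = 249.7 N·m clockwise.
Wall normal N acts horizontally at the top; its moment arm is the height L sinθ = 7.2·sin50° = 5.516 m, counterclockwise.
Balancing moments: N × 5.516 = 249.7, giving N = 45.3 N.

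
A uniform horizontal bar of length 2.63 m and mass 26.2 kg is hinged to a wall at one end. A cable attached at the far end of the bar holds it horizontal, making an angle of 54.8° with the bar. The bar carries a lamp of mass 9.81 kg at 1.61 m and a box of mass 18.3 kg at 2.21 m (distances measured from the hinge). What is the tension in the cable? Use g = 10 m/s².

T ≈ 422 N

Sum moments about the hinge (the unknown hinge reaction has zero arm there).
Beam weight: 26.2 × 10 = 262 N down at 1.315 m → arm 1.315 m, τ = 262 × 1.315 = 344.5 N·m clockwise.
Lamp: 9.81 × 10 = 98.1 N down at 1.61 m → arm 1.61 m, τ = 98.1 × 1.61 = 157.9 N·m clockwise.
Box: 18.3 × 10 = 183 N down at 2.21 m → arm 2.21 m, τ = 183 × 2.21 = 404.4 N·m clockwise.
Total clockwise load moment = 906.8 N·m.
The cable tension T acts at 2.63 m; only its component perpendicular to the bar, T sinθ, produces torque. sin 54.8° = 0.8171.
For rotational equilibrium, T × 2.63 × 0.8171 = 906.8, so T = 906.8 / 2.149 = 422 N.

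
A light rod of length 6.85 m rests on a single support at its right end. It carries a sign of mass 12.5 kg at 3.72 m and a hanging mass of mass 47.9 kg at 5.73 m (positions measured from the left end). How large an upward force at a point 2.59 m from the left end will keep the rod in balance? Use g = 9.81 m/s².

Sum moments about the right end (the unknown pivot reaction has zero arm there).
Sign: 12.5 × 9.81 = 122.6 N down at 3.72 m → arm 3.13 m, τ = 122.6 × 3.13 = 383.7 N·m counterclockwise.
Hanging mass: 47.9 × 9.81 = 469.9 N down at 5.73 m → arm 1.12 m, τ = 469.9 × 1.12 = 526.3 N·m counterclockwise.
Net moment of the loads = 910 N·m counterclockwise.
The upward force F acts at a point 2.59 m from the left end, arm 4.26 m, giving F × 4.26 clockwise.
Setting net torque to zero: F × 4.26 = 910 → F = 910 / 4.26 = 214 N.

F ≈ 214 N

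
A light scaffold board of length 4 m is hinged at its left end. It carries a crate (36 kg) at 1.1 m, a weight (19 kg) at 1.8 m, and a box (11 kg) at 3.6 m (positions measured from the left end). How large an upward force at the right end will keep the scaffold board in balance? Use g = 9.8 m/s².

Taking torques about the left end:
Crate: 36 × 9.8 = 352.8 N down at 1.1 m → arm 1.1 m, τ = 352.8 × 1.1 = 388.1 N·m clockwise.
Weight: 19 × 9.8 = 186.2 N down at 1.8 m → arm 1.8 m, τ = 186.2 × 1.8 = 335.2 N·m clockwise.
Box: 11 × 9.8 = 107.8 N down at 3.6 m → arm 3.6 m, τ = 107.8 × 3.6 = 388.1 N·m clockwise.
Net moment of the loads = 1111 N·m clockwise.
The upward force F acts at the right end, arm 4 m, giving F × 4 counterclockwise.
For rotational equilibrium, F × 4 = 1111, so F = 1111 / 4 = 278 N.

F ≈ 278 N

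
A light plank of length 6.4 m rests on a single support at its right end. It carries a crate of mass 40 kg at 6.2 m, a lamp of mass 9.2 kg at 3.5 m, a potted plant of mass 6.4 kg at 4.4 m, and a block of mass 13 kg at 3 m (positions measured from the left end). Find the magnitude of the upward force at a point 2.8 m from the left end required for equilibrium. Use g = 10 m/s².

F ≈ 255 N

Take moments about the right end.
Crate: 40 × 10 = 400 N down at 6.2 m → arm 0.2 m, τ = 400 × 0.2 = 80 N·m counterclockwise.
Lamp: 9.2 × 10 = 92 N down at 3.5 m → arm 2.9 m, τ = 92 × 2.9 = 266.8 N·m counterclockwise.
Potted plant: 6.4 × 10 = 64 N down at 4.4 m → arm 2 m, τ = 64 × 2 = 128 N·m counterclockwise.
Block: 13 × 10 = 130 N down at 3 m → arm 3.4 m, τ = 130 × 3.4 = 442 N·m counterclockwise.
Net moment of the loads = 916.8 N·m counterclockwise.
The upward force F acts at a point 2.8 m from the left end, arm 3.6 m, giving F × 3.6 clockwise.
For rotational equilibrium, F × 3.6 = 916.8, so F = 916.8 / 3.6 = 255 N.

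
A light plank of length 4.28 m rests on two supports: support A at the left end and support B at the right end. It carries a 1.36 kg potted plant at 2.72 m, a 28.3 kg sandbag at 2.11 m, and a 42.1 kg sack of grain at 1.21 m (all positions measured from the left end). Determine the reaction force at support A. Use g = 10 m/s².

R_A ≈ 450 N

Sum moments about support B (its reaction then has zero moment arm).
Potted plant: 1.36 × 10 = 13.6 N down at 2.72 m → arm 1.56 m, τ = 13.6 × 1.56 = 21.22 N·m counterclockwise.
Sandbag: 28.3 × 10 = 283 N down at 2.11 m → arm 2.17 m, τ = 283 × 2.17 = 614.1 N·m counterclockwise.
Sack of grain: 42.1 × 10 = 421 N down at 1.21 m → arm 3.07 m, τ = 421 × 3.07 = 1292 N·m counterclockwise.
Net load moment about support B = 1927 N·m counterclockwise.
Reaction R at support A is upward at 0 m, arm 4.28 m → moment R × 4.28 clockwise.
Balancing moments: R × 4.28 = 1927, giving R = 450 N.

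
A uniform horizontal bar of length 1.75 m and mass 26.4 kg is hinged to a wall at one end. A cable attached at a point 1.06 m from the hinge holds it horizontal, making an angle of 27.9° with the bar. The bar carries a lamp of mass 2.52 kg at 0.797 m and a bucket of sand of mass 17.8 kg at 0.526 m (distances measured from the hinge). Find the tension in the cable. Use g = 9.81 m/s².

Choose the hinge as the axis so the unknown hinge reaction has zero arm there.
Beam weight: 26.4 × 9.81 = 259 N down at 0.875 m → arm 0.875 m, τ = 259 × 0.875 = 226.6 N·m clockwise.
Lamp: 2.52 × 9.81 = 24.72 N down at 0.797 m → arm 0.797 m, τ = 24.72 × 0.797 = 19.7 N·m clockwise.
Bucket of sand: 17.8 × 9.81 = 174.6 N down at 0.526 m → arm 0.526 m, τ = 174.6 × 0.526 = 91.84 N·m clockwise.
Total clockwise load moment = 338.1 N·m.
The cable tension T acts at 1.06 m; only its component perpendicular to the bar, T sinθ, produces torque. sin 27.9° = 0.4679.
For rotational equilibrium, T × 1.06 × 0.4679 = 338.1, so T = 338.1 / 0.496 = 682 N.

T ≈ 682 N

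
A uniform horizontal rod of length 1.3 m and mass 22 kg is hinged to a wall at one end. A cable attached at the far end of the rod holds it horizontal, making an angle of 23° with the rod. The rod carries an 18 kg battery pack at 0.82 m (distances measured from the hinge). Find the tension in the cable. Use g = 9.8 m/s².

Taking torques about the hinge:
Beam weight: 22 × 9.8 = 215.6 N down at 0.65 m → arm 0.65 m, τ = 215.6 × 0.65 = 140.1 N·m clockwise.
Battery pack: 18 × 9.8 = 176.4 N down at 0.82 m → arm 0.82 m, τ = 176.4 × 0.82 = 144.6 N·m clockwise.
Total clockwise load moment = 284.7 N·m.
The cable tension T acts at 1.3 m; only its component perpendicular to the rod, T sinθ, produces torque. sin 23° = 0.3907.
Στ = 0 ⇒ T × 1.3 × 0.3907 = 284.7 ⇒ T = 284.7 / 0.5079 = 561 N.

T ≈ 561 N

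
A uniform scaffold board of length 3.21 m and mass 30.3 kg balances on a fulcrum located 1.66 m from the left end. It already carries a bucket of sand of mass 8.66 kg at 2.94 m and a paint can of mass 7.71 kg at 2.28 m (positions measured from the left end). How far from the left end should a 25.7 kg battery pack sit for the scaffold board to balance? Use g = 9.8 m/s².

About the fulcrum (at 1.66 m from the left end):
Beam weight: 30.3 × 9.8 = 296.9 N down at 1.605 m → arm 0.055 m, τ = 296.9 × 0.055 = 16.33 N·m counterclockwise.
Bucket of sand: 8.66 × 9.8 = 84.87 N down at 2.94 m → arm 1.28 m, τ = 84.87 × 1.28 = 108.6 N·m clockwise.
Paint can: 7.71 × 9.8 = 75.56 N down at 2.28 m → arm 0.62 m, τ = 75.56 × 0.62 = 46.85 N·m clockwise.
Net moment of existing loads = 139.1 N·m clockwise.
The battery pack weighs 25.7 × 9.8 = 251.9 N and must supply an equal counterclockwise moment, so its lever arm about the fulcrum is 139.1 / 251.9 = 0.552 m.
That puts it at 1.66 − 0.552 = 1.11 m from the left end.

x ≈ 1.11 m from the left end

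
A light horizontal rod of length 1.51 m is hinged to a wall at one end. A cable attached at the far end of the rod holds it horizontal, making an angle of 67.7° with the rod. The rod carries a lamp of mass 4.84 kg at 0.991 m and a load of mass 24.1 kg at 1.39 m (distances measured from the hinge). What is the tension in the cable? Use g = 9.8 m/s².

Choose the hinge as the axis so the unknown hinge reaction has zero arm there.
Lamp: 4.84 × 9.8 = 47.43 N down at 0.991 m → arm 0.991 m, τ = 47.43 × 0.991 = 47 N·m clockwise.
Load: 24.1 × 9.8 = 236.2 N down at 1.39 m → arm 1.39 m, τ = 236.2 × 1.39 = 328.3 N·m clockwise.
Total clockwise load moment = 375.3 N·m.
The cable tension T acts at 1.51 m; only its component perpendicular to the rod, T sinθ, produces torque. sin 67.7° = 0.9252.
Setting net torque to zero: T × 1.51 × 0.9252 = 375.3 → T = 375.3 / 1.397 = 269 N.

T ≈ 269 N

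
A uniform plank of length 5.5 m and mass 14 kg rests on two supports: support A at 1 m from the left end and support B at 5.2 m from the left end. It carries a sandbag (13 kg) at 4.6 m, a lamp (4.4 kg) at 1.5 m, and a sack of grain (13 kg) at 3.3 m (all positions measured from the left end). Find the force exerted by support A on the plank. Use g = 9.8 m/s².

R_A ≈ 194 N

About support B:
Beam weight: 14 × 9.8 = 137.2 N down at 2.75 m → arm 2.45 m, τ = 137.2 × 2.45 = 336.1 N·m counterclockwise.
Sandbag: 13 × 9.8 = 127.4 N down at 4.6 m → arm 0.6 m, τ = 127.4 × 0.6 = 76.44 N·m counterclockwise.
Lamp: 4.4 × 9.8 = 43.12 N down at 1.5 m → arm 3.7 m, τ = 43.12 × 3.7 = 159.5 N·m counterclockwise.
Sack of grain: 13 × 9.8 = 127.4 N down at 3.3 m → arm 1.9 m, τ = 127.4 × 1.9 = 242.1 N·m counterclockwise.
Net load moment about support B = 814.1 N·m counterclockwise.
Reaction R at support A is upward at 1 m, arm 4.2 m → moment R × 4.2 clockwise.
Στ = 0 ⇒ R × 4.2 = 814.1 ⇒ R = 194 N.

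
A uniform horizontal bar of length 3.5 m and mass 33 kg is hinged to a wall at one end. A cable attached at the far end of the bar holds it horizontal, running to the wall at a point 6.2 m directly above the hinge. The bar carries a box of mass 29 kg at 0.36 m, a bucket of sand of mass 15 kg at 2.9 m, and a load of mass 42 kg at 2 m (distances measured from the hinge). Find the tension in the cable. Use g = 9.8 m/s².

Sum moments about the hinge (the unknown hinge reaction has zero arm there).
Beam weight: 33 × 9.8 = 323.4 N down at 1.75 m → arm 1.75 m, τ = 323.4 × 1.75 = 565.9 N·m clockwise.
Box: 29 × 9.8 = 284.2 N down at 0.36 m → arm 0.36 m, τ = 284.2 × 0.36 = 102.3 N·m clockwise.
Bucket of sand: 15 × 9.8 = 147 N down at 2.9 m → arm 2.9 m, τ = 147 × 2.9 = 426.3 N·m clockwise.
Load: 42 × 9.8 = 411.6 N down at 2 m → arm 2 m, τ = 411.6 × 2 = 823.2 N·m clockwise.
Total clockwise load moment = 1918 N·m.
The cable tension T acts at 3.5 m; only its component perpendicular to the bar, T sinθ, produces torque. sinθ = h/√(h²+d²) = 6.2/√(6.2²+3.5²) = 0.8708.
For rotational equilibrium, T × 3.5 × 0.8708 = 1918, so T = 1918 / 3.048 = 629 N.

T ≈ 629 N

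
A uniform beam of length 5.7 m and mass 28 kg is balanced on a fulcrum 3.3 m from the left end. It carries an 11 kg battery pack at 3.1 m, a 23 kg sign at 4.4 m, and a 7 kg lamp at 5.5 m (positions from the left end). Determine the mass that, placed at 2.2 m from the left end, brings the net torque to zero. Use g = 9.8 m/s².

Take moments about the fulcrum (at 3.3 m from the left end).
Beam weight: 28 × 9.8 = 274.4 N down at 2.85 m → arm 0.45 m, τ = 274.4 × 0.45 = 123.5 N·m counterclockwise.
Battery pack: 11 × 9.8 = 107.8 N down at 3.1 m → arm 0.2 m, τ = 107.8 × 0.2 = 21.56 N·m counterclockwise.
Sign: 23 × 9.8 = 225.4 N down at 4.4 m → arm 1.1 m, τ = 225.4 × 1.1 = 247.9 N·m clockwise.
Lamp: 7 × 9.8 = 68.6 N down at 5.5 m → arm 2.2 m, τ = 68.6 × 2.2 = 150.9 N·m clockwise.
Net moment of known loads = 253.7 N·m clockwise.
An unknown mass m at 2.2 m has arm 1.1 m; its moment is m·g·1.1 counterclockwise.
Balancing moments: m × 9.8 × 1.1 = 253.7, giving m = 253.7 / (9.8 × 1.1) = 23.5 kg.

m ≈ 23.5 kg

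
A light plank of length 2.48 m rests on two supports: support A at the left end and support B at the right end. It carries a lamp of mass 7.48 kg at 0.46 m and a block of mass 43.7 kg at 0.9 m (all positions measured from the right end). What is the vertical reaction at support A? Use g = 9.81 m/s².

About support B:
Lamp: 7.48 × 9.81 = 73.38 N down at 0.46 m → arm 0.46 m, τ = 73.38 × 0.46 = 33.75 N·m counterclockwise.
Block: 43.7 × 9.81 = 428.7 N down at 0.9 m → arm 0.9 m, τ = 428.7 × 0.9 = 385.8 N·m counterclockwise.
Net load moment about support B = 419.6 N·m counterclockwise.
Reaction R at support A is upward at 2.48 m, arm 2.48 m → moment R × 2.48 clockwise.
Στ = 0 ⇒ R × 2.48 = 419.6 ⇒ R = 169 N.

R_A ≈ 169 N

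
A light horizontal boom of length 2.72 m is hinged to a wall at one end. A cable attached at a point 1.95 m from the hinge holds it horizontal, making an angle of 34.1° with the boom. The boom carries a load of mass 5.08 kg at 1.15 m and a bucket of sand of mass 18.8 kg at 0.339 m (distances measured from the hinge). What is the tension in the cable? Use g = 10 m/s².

Sum moments about the hinge (the unknown hinge reaction has zero arm there).
Load: 5.08 × 10 = 50.8 N down at 1.15 m → arm 1.15 m, τ = 50.8 × 1.15 = 58.42 N·m clockwise.
Bucket of sand: 18.8 × 10 = 188 N down at 0.339 m → arm 0.339 m, τ = 188 × 0.339 = 63.73 N·m clockwise.
Total clockwise load moment = 122.2 N·m.
The cable tension T acts at 1.95 m; only its component perpendicular to the boom, T sinθ, produces torque. sin 34.1° = 0.5606.
For rotational equilibrium, T × 1.95 × 0.5606 = 122.2, so T = 122.2 / 1.093 = 112 N.

T ≈ 112 N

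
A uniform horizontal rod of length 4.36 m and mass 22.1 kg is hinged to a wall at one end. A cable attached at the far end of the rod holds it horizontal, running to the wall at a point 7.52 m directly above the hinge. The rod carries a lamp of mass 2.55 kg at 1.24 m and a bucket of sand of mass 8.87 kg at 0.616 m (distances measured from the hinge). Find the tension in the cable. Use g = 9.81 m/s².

T ≈ 148 N

About the hinge:
Beam weight: 22.1 × 9.81 = 216.8 N down at 2.18 m → arm 2.18 m, τ = 216.8 × 2.18 = 472.6 N·m clockwise.
Lamp: 2.55 × 9.81 = 25.02 N down at 1.24 m → arm 1.24 m, τ = 25.02 × 1.24 = 31.02 N·m clockwise.
Bucket of sand: 8.87 × 9.81 = 87.01 N down at 0.616 m → arm 0.616 m, τ = 87.01 × 0.616 = 53.6 N·m clockwise.
Total clockwise load moment = 557.2 N·m.
The cable tension T acts at 4.36 m; only its component perpendicular to the rod, T sinθ, produces torque. sinθ = h/√(h²+d²) = 7.52/√(7.52²+4.36²) = 0.8651.
Balancing moments: T × 4.36 × 0.8651 = 557.2, giving T = 557.2 / 3.772 = 148 N.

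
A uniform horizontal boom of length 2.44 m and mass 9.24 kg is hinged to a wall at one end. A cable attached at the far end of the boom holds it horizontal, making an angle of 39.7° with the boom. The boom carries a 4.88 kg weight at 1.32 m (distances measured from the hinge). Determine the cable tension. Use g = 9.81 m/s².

Sum moments about the hinge (the unknown hinge reaction has zero arm there).
Beam weight: 9.24 × 9.81 = 90.64 N down at 1.22 m → arm 1.22 m, τ = 90.64 × 1.22 = 110.6 N·m clockwise.
Weight: 4.88 × 9.81 = 47.87 N down at 1.32 m → arm 1.32 m, τ = 47.87 × 1.32 = 63.19 N·m clockwise.
Total clockwise load moment = 173.8 N·m.
The cable tension T acts at 2.44 m; only its component perpendicular to the boom, T sinθ, produces torque. sin 39.7° = 0.6388.
Setting net torque to zero: T × 2.44 × 0.6388 = 173.8 → T = 173.8 / 1.559 = 111 N.

T ≈ 111 N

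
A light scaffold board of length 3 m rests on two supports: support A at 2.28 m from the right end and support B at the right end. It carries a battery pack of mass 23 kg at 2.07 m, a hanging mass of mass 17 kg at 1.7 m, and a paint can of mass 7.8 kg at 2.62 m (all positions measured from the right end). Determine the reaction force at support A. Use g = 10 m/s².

Take moments about support B.
Battery pack: 23 × 10 = 230 N down at 2.07 m → arm 2.07 m, τ = 230 × 2.07 = 476.1 N·m counterclockwise.
Hanging mass: 17 × 10 = 170 N down at 1.7 m → arm 1.7 m, τ = 170 × 1.7 = 289 N·m counterclockwise.
Paint can: 7.8 × 10 = 78 N down at 2.62 m → arm 2.62 m, τ = 78 × 2.62 = 204.4 N·m counterclockwise.
Net load moment about support B = 969.5 N·m counterclockwise.
Reaction R at support A is upward at 2.28 m, arm 2.28 m → moment R × 2.28 clockwise.
Balancing moments: R × 2.28 = 969.5, giving R = 425 N.

R_A ≈ 425 N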